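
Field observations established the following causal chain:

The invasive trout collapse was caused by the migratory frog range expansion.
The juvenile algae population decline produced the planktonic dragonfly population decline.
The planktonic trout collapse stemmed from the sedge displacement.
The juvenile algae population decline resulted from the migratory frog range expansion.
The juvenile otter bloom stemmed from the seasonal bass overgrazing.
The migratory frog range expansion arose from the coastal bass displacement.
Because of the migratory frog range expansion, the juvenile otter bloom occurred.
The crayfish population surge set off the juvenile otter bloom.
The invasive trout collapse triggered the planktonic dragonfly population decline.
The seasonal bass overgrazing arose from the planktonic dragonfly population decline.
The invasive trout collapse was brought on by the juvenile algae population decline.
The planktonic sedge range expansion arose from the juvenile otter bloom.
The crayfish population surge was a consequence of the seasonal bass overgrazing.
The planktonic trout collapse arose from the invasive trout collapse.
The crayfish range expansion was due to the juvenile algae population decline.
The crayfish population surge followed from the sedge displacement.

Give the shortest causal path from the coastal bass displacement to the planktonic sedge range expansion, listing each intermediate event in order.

the coastal bass displacement → the migratory frog range expansion → the juvenile otter bloom → the planktonic sedge range expansion

the coastal bass displacement → the migratory frog range expansion
the migratory frog range expansion → the juvenile otter bloom
the juvenile otter bloom → the planktonic sedge range expansion
Length: 3 steps.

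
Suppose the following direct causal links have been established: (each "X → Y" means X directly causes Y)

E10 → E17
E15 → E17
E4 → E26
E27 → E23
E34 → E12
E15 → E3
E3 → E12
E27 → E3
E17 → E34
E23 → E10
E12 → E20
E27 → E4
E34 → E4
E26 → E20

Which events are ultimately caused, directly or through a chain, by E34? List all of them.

E12, E20, E26, E4

Direct effects: E4, E12.
2 steps out: E26, E20.
Not reachable from it: E27, E23, E10, E15, E17, E3.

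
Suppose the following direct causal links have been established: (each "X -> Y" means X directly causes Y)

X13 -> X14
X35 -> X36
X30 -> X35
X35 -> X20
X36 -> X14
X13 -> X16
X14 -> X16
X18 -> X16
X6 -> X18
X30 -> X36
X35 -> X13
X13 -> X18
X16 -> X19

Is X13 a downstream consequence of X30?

There is a causal chain: X30 → X35 → X13.

Yes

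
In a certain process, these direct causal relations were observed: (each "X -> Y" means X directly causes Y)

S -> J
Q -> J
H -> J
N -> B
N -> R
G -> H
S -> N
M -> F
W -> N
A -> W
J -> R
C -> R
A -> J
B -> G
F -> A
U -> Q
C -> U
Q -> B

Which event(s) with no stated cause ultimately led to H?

Tracing upstream from H: H ← G ← B ← Q ← U ← C.
A separate upstream branch: H ← G ← B ← N ← W ← A ← F ← M.
A separate upstream branch: H ← G ← B ← N ← S.
Each of those chain origins has no stated cause.

C, M, S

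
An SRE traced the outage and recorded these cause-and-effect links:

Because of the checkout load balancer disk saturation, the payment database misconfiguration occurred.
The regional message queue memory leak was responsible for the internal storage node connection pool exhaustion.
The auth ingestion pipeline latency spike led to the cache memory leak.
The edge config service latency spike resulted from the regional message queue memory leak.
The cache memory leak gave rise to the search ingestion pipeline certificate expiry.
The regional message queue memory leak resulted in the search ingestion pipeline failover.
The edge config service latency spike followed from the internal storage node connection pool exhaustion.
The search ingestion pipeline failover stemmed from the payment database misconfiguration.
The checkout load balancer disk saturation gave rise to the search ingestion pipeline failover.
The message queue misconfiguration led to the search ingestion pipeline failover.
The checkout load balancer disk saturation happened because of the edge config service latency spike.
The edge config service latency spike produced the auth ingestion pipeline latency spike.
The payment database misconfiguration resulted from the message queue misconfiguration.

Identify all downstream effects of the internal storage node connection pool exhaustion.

the auth ingestion pipeline latency spike, the cache memory leak, the checkout load balancer disk saturation, the edge config service latency spike, the payment database misconfiguration, the search ingestion pipeline certificate expiry, the search ingestion pipeline failover

Direct effects: the edge config service latency spike.
2 steps out: the auth ingestion pipeline latency spike, the checkout load balancer disk saturation.
3 steps out: the cache memory leak, the payment database misconfiguration, the search ingestion pipeline failover.
4 steps out: the search ingestion pipeline certificate expiry.
Not reachable from it: the regional message queue memory leak, the message queue misconfiguration.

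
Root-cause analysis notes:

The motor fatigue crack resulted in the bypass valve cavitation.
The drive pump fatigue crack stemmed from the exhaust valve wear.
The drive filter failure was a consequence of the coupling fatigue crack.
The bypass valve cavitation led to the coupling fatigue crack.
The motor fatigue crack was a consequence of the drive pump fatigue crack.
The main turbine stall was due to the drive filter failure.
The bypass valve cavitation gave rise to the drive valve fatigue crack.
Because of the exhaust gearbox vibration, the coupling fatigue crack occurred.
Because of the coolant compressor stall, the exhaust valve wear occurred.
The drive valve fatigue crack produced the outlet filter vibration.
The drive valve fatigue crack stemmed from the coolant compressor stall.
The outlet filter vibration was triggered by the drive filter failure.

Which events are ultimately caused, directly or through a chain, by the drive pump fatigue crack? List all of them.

Direct effects: the motor fatigue crack.
2 steps out: the bypass valve cavitation.
3 steps out: the coupling fatigue crack, the drive valve fatigue crack.
4 steps out: the drive filter failure, the outlet filter vibration.
5 steps out: the main turbine stall.
Not reachable from it: the coolant compressor stall, the exhaust valve wear, the exhaust gearbox vibration.

the bypass valve cavitation, the coupling fatigue crack, the drive filter failure, the drive valve fatigue crack, the main turbine stall, the motor fatigue crack, the outlet filter vibration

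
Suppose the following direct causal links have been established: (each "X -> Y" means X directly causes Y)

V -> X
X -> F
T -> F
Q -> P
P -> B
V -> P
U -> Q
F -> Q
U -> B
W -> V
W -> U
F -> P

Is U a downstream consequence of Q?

Q leads to P, B; U is not among them.

No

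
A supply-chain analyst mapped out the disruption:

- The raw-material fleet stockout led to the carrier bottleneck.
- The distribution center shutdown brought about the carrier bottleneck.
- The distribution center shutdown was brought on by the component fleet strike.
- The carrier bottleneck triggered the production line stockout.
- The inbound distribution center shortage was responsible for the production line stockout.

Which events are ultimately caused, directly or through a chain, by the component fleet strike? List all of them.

the carrier bottleneck, the distribution center shutdown, the production line stockout

Direct effects: the distribution center shutdown.
2 steps out: the carrier bottleneck.
3 steps out: the production line stockout.
Not reachable from it: the raw-material fleet stockout, the inbound distribution center shortage.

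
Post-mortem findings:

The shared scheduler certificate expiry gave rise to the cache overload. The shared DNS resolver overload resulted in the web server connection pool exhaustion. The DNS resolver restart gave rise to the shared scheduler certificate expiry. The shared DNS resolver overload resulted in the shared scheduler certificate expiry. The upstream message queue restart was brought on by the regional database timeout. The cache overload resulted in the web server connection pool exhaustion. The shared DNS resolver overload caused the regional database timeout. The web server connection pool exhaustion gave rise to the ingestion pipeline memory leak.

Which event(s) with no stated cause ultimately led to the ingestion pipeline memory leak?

the DNS resolver restart, the shared DNS resolver overload

Tracing upstream from the ingestion pipeline memory leak: the ingestion pipeline memory leak ← the web server connection pool exhaustion ← the shared DNS resolver overload.
A separate upstream branch: the ingestion pipeline memory leak ← the web server connection pool exhaustion ← the cache overload ← the shared scheduler certificate expiry ← the DNS resolver restart.
Each of those chain origins has no stated cause.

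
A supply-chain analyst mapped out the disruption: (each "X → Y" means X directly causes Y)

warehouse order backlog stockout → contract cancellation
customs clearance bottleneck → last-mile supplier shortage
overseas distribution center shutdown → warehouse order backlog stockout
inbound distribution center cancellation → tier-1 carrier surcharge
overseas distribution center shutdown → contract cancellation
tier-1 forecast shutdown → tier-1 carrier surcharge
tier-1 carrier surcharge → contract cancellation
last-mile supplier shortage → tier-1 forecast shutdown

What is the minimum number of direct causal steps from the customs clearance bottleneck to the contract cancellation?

Shortest chain: the customs clearance bottleneck → the last-mile supplier shortage → the tier-1 forecast shutdown → the tier-1 carrier surcharge → the contract cancellation.

4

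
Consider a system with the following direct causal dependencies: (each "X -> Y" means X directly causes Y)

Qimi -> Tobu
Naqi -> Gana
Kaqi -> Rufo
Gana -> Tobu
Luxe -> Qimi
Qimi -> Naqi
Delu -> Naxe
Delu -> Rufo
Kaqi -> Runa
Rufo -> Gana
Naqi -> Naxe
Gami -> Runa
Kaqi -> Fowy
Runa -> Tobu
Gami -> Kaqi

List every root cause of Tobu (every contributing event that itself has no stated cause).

Delu, Gami, Luxe

Tracing upstream from Tobu: Tobu ← Qimi ← Luxe.
A separate upstream branch: Tobu ← Runa ← Gami.
A separate upstream branch: Tobu ← Gana ← Rufo ← Delu.
Each of those chain origins has no stated cause.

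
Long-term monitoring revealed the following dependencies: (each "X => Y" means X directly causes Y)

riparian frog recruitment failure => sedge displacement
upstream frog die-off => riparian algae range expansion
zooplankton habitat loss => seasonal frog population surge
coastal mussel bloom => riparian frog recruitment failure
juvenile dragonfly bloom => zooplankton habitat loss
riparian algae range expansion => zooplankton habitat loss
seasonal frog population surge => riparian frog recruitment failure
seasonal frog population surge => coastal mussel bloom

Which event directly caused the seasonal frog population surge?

Upstream contributors include the upstream frog die-off, the riparian algae range expansion, the juvenile dragonfly bloom, but only the zooplankton habitat loss feeds directly into the seasonal frog population surge.

the zooplankton habitat loss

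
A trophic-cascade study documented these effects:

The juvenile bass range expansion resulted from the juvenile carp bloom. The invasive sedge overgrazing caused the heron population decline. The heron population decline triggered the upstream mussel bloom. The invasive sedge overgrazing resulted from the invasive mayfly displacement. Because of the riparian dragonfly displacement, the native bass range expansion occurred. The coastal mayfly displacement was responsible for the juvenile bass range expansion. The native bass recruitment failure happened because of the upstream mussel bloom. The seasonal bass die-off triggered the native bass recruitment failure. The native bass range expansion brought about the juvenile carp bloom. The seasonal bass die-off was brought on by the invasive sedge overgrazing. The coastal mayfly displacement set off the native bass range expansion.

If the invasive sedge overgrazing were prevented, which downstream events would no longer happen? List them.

the heron population decline, the native bass recruitment failure, the seasonal bass die-off, the upstream mussel bloom

Downstream of the invasive sedge overgrazing: the heron population decline, the upstream mussel bloom, the seasonal bass die-off, the native bass recruitment failure.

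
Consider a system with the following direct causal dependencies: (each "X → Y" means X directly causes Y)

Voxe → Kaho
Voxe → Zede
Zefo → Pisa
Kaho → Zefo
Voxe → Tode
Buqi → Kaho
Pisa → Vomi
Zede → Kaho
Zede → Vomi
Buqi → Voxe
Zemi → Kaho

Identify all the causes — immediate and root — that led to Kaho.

Immediate causes of Kaho: Buqi, Voxe, Zede, Zemi.

Buqi, Voxe, Zede, Zemi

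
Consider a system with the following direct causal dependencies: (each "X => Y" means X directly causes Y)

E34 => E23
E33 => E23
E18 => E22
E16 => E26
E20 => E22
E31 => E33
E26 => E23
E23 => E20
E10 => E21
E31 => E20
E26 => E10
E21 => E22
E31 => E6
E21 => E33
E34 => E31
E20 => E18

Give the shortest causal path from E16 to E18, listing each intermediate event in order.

E16 → E26 → E23 → E20 → E18

E16 → E26
E26 → E23
E23 → E20
E20 → E18
Length: 4 steps.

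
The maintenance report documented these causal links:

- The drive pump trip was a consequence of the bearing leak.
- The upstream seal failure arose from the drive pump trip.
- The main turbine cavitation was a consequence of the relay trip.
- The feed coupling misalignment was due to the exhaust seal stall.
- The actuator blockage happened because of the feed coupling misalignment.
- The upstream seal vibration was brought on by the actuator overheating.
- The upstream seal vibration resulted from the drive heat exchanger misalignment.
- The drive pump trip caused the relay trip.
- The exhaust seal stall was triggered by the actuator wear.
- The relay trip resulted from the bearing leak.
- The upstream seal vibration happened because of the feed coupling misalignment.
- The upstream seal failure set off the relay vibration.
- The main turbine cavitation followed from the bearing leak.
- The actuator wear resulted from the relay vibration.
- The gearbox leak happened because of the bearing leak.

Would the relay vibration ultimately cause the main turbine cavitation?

No

The relay vibration leads to the actuator wear, the exhaust seal stall, the feed coupling misalignment, the upstream seal vibration, the actuator blockage; the main turbine cavitation is not among them.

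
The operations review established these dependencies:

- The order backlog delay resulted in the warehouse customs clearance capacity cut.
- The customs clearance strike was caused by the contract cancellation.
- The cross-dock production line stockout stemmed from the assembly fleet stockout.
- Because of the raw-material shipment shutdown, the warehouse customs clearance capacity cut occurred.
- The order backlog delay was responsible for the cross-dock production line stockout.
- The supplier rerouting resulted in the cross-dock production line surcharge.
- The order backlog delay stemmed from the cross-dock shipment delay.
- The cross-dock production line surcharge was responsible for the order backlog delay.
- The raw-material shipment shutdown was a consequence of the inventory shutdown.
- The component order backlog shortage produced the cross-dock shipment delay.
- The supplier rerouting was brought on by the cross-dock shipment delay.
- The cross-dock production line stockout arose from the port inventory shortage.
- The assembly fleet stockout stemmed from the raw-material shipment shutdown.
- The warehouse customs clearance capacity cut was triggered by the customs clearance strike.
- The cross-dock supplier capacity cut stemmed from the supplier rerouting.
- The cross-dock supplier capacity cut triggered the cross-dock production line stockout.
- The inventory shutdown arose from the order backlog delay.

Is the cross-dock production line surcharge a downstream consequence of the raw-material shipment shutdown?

The raw-material shipment shutdown leads to the assembly fleet stockout, the cross-dock production line stockout, the warehouse customs clearance capacity cut; the cross-dock production line surcharge is not among them.

No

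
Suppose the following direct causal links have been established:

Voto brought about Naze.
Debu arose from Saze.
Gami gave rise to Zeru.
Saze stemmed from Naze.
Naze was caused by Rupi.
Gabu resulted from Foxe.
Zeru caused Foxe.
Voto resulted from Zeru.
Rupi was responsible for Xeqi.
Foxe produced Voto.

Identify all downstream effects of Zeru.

Direct effects: Foxe, Voto.
2 steps out: Gabu, Naze.
3 steps out: Saze.
4 steps out: Debu.
Not reachable from it: Gami, Rupi, Xeqi.

Debu, Foxe, Gabu, Naze, Saze, Voto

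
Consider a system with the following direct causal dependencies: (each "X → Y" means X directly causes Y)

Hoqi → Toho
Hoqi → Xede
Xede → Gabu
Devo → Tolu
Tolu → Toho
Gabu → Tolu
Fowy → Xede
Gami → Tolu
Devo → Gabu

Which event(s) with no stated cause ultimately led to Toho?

Tracing upstream from Toho: Toho ← Tolu ← Gabu ← Xede ← Fowy.
A separate upstream branch: Toho ← Hoqi.
A separate upstream branch: Toho ← Tolu ← Gami.
A separate upstream branch: Toho ← Tolu ← Devo.
Each of those chain origins has no stated cause.

Devo, Fowy, Gami, Hoqi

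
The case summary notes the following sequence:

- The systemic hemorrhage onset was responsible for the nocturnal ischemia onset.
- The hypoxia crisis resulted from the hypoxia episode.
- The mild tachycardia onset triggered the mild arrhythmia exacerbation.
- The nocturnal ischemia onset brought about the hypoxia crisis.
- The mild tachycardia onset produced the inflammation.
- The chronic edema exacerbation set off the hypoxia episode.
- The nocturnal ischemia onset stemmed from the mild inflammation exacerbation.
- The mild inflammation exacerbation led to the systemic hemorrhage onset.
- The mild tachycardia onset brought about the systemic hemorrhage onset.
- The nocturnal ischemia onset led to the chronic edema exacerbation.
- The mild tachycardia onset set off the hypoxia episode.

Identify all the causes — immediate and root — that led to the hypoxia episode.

the chronic edema exacerbation, the mild inflammation exacerbation, the mild tachycardia onset, the nocturnal ischemia onset, the systemic hemorrhage onset

Immediate causes of the hypoxia episode: the mild tachycardia onset, the chronic edema exacerbation.
Further upstream: the mild inflammation exacerbation, the systemic hemorrhage onset, the nocturnal ischemia onset.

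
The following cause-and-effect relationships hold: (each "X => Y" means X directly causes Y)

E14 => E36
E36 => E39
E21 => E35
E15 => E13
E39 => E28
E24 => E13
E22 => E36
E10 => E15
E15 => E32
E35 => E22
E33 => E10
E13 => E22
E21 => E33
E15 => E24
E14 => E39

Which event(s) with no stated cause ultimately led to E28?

E14, E21

Tracing upstream from E28: E28 ← E39 ← E36 ← E22 ← E35 ← E21.
A separate upstream branch: E28 ← E39 ← E14.
Each of those chain origins has no stated cause.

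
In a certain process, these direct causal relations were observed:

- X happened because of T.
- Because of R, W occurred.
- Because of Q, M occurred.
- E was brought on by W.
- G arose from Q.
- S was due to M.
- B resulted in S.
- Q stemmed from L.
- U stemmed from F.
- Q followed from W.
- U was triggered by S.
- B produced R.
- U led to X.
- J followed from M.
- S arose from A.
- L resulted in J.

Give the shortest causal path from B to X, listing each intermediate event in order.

B → S
S → U
U → X
Length: 3 steps.

B → S → U → X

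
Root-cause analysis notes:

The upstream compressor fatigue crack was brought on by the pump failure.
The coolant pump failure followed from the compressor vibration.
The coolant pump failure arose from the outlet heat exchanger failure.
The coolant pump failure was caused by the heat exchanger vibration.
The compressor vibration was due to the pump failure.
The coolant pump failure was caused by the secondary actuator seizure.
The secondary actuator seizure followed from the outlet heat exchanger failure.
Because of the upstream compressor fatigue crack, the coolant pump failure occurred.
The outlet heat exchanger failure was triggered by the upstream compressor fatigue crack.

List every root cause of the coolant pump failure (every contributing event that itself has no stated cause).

the heat exchanger vibration, the pump failure

Tracing upstream from the coolant pump failure: the coolant pump failure ← the heat exchanger vibration.
A separate upstream branch: the coolant pump failure ← the compressor vibration ← the pump failure.
Each of those chain origins has no stated cause.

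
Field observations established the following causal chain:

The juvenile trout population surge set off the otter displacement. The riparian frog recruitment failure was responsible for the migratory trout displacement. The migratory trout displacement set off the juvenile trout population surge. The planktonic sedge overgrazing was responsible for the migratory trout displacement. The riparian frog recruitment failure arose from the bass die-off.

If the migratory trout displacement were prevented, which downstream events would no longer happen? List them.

the juvenile trout population surge, the otter displacement

Downstream of the migratory trout displacement: the juvenile trout population surge, the otter displacement.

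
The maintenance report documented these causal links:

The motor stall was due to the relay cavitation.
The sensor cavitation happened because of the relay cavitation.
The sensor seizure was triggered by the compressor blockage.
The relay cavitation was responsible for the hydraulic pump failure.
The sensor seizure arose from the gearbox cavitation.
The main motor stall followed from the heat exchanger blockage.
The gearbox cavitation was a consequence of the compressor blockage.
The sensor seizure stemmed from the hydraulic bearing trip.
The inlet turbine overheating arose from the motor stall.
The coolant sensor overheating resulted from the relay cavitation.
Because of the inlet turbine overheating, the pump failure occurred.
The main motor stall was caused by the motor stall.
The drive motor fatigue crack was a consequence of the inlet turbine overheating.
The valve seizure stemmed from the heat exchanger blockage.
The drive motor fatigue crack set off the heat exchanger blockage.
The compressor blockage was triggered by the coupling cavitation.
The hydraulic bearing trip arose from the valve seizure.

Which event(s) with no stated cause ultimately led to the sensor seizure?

the coupling cavitation, the relay cavitation

Tracing upstream from the sensor seizure: the sensor seizure ← the hydraulic bearing trip ← the valve seizure ← the heat exchanger blockage ← the drive motor fatigue crack ← the inlet turbine overheating ← the motor stall ← the relay cavitation.
A separate upstream branch: the sensor seizure ← the compressor blockage ← the coupling cavitation.
Each of those chain origins has no stated cause.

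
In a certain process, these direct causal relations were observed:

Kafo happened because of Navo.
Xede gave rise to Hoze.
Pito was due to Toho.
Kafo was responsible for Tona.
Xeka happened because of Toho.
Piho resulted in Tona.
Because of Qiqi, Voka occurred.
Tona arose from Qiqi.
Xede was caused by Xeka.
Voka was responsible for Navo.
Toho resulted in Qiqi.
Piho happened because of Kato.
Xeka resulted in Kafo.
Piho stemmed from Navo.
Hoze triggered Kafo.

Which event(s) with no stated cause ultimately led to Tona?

Tracing upstream from Tona: Tona ← Qiqi ← Toho.
A separate upstream branch: Tona ← Piho ← Kato.
Each of those chain origins has no stated cause.

Kato, Toho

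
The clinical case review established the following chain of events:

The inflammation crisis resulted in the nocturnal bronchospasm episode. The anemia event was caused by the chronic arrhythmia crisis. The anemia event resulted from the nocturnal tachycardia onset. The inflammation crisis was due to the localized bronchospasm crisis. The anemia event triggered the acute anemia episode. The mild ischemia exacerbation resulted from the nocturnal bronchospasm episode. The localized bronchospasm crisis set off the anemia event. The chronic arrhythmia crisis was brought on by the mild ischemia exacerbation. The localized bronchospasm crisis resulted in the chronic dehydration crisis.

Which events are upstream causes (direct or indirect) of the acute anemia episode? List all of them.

the anemia event, the chronic arrhythmia crisis, the inflammation crisis, the localized bronchospasm crisis, the mild ischemia exacerbation, the nocturnal bronchospasm episode, the nocturnal tachycardia onset

Immediate cause of the acute anemia episode: the anemia event.
Further upstream: the localized bronchospasm crisis, the inflammation crisis, the nocturnal bronchospasm episode, the mild ischemia exacerbation, the chronic arrhythmia crisis, the nocturnal tachycardia onset.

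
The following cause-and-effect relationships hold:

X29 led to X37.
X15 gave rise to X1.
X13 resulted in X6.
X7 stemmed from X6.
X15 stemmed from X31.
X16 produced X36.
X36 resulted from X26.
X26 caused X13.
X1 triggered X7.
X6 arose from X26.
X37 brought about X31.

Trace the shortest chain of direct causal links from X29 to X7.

X29 → X37 → X31 → X15 → X1 → X7

X29 → X37
X37 → X31
X31 → X15
X15 → X1
X1 → X7
Length: 5 steps.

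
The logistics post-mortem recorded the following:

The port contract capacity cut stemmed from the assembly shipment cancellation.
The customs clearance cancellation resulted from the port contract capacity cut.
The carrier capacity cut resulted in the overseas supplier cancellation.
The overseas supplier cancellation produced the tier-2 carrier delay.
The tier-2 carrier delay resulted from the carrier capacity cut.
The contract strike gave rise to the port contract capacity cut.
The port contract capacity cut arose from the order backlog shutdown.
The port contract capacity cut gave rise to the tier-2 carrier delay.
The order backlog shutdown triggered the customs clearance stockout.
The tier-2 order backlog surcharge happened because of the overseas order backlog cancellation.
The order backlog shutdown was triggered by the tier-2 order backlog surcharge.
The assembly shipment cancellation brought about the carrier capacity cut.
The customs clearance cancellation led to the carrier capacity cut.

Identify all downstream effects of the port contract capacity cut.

the carrier capacity cut, the customs clearance cancellation, the overseas supplier cancellation, the tier-2 carrier delay

Direct effects: the customs clearance cancellation, the tier-2 carrier delay.
2 steps out: the carrier capacity cut.
3 steps out: the overseas supplier cancellation.
Not reachable from it: the overseas order backlog cancellation, the tier-2 order backlog surcharge, the order backlog shutdown, the contract strike, the customs clearance stockout, the assembly shipment cancellation.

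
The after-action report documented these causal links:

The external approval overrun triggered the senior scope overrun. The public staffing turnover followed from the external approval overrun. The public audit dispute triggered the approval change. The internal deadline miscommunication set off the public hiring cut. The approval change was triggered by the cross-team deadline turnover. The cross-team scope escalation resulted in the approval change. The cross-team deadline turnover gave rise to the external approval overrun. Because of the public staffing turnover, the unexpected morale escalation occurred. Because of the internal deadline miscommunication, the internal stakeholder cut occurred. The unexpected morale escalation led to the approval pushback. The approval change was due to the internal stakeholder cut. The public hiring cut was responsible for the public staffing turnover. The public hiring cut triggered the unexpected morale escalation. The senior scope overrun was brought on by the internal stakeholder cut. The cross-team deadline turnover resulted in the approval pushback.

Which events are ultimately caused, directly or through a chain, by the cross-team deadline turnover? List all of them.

the approval change, the approval pushback, the external approval overrun, the public staffing turnover, the senior scope overrun, the unexpected morale escalation

Direct effects: the external approval overrun, the approval pushback, the approval change.
2 steps out: the public staffing turnover, the senior scope overrun.
3 steps out: the unexpected morale escalation.
Not reachable from it: the internal deadline miscommunication, the public hiring cut, the public audit dispute, the cross-team scope escalation, the internal stakeholder cut.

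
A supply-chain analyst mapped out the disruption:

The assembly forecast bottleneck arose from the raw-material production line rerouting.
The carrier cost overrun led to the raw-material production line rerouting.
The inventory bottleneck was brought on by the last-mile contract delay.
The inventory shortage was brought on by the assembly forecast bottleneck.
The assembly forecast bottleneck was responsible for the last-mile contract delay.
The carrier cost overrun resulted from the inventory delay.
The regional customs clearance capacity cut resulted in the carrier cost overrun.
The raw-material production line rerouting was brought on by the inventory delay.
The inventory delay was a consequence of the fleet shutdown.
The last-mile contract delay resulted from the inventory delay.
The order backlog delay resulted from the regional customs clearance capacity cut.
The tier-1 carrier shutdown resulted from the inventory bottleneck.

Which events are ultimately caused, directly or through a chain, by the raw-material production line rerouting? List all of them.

Direct effects: the assembly forecast bottleneck.
2 steps out: the last-mile contract delay, the inventory shortage.
3 steps out: the inventory bottleneck.
4 steps out: the tier-1 carrier shutdown.
Not reachable from it: the fleet shutdown, the regional customs clearance capacity cut, the inventory delay, the carrier cost overrun, the order backlog delay.

the assembly forecast bottleneck, the inventory bottleneck, the inventory shortage, the last-mile contract delay, the tier-1 carrier shutdown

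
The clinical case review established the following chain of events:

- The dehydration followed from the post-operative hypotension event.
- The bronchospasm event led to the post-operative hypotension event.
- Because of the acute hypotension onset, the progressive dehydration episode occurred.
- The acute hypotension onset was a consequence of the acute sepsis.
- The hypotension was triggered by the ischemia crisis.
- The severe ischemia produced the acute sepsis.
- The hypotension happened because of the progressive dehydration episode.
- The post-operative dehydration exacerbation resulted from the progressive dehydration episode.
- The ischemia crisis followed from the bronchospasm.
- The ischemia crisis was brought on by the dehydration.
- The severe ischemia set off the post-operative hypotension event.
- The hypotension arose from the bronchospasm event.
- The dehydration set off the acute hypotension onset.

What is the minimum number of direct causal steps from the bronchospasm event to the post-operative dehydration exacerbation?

5

Shortest chain: the bronchospasm event → the post-operative hypotension event → the dehydration → the acute hypotension onset → the progressive dehydration episode → the post-operative dehydration exacerbation.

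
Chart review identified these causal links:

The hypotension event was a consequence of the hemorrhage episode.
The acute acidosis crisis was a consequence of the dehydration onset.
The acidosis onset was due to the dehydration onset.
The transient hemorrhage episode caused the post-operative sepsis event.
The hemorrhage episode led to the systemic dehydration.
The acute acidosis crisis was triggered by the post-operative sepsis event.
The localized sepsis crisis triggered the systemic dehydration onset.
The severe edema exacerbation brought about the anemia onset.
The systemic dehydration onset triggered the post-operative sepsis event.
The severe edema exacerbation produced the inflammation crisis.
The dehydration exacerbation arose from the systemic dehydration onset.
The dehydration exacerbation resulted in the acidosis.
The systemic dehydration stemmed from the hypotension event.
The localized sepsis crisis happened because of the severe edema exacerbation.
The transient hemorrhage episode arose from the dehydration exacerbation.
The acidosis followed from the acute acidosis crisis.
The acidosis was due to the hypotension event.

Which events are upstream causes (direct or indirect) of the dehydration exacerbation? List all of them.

the localized sepsis crisis, the severe edema exacerbation, the systemic dehydration onset

Immediate cause of the dehydration exacerbation: the systemic dehydration onset.
Further upstream: the severe edema exacerbation, the localized sepsis crisis.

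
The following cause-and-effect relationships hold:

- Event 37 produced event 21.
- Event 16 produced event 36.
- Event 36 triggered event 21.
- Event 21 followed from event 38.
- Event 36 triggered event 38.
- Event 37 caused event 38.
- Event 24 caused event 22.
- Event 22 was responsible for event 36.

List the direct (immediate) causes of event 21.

event 36, event 37, event 38

Upstream contributors include event 24, event 16, event 22, but only event 36, event 37, event 38 feed directly into event 21.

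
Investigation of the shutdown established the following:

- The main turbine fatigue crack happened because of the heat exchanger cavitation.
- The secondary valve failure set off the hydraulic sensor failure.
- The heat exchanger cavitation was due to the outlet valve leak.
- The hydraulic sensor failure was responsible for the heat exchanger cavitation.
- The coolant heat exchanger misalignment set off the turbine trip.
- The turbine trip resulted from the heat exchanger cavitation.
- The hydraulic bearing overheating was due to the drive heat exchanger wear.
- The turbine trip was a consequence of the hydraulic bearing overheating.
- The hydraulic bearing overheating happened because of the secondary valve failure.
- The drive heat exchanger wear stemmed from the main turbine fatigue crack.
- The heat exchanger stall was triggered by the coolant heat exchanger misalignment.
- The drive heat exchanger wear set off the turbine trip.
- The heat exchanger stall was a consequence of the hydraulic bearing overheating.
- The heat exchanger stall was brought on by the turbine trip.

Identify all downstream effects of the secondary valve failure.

Direct effects: the hydraulic sensor failure, the hydraulic bearing overheating.
2 steps out: the heat exchanger cavitation, the turbine trip, the heat exchanger stall.
3 steps out: the main turbine fatigue crack.
4 steps out: the drive heat exchanger wear.
Not reachable from it: the outlet valve leak, the coolant heat exchanger misalignment.

the drive heat exchanger wear, the heat exchanger cavitation, the heat exchanger stall, the hydraulic bearing overheating, the hydraulic sensor failure, the main turbine fatigue crack, the turbine trip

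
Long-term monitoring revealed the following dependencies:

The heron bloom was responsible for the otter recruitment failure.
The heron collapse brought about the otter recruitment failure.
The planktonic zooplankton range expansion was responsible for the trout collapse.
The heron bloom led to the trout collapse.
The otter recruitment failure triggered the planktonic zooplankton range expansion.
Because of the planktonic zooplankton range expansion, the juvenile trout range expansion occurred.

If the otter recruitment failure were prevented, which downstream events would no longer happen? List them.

the juvenile trout range expansion, the planktonic zooplankton range expansion

Downstream of the otter recruitment failure: the planktonic zooplankton range expansion, the juvenile trout range expansion, the trout collapse.
Of those, still caused via another path: the trout collapse.
The remainder have no surviving cause.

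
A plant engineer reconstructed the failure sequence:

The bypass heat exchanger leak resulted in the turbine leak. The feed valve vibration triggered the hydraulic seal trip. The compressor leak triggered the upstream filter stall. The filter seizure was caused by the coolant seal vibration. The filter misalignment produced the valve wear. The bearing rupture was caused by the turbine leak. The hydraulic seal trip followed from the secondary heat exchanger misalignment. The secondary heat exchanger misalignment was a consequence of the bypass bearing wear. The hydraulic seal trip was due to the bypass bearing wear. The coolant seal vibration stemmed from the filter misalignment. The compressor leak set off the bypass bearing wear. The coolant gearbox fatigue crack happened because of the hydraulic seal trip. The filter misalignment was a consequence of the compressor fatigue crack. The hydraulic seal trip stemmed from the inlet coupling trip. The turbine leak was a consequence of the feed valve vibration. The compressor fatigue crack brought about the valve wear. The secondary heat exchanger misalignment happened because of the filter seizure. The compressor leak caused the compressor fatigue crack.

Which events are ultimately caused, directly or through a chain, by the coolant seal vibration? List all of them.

the coolant gearbox fatigue crack, the filter seizure, the hydraulic seal trip, the secondary heat exchanger misalignment

Direct effects: the filter seizure.
2 steps out: the secondary heat exchanger misalignment.
3 steps out: the hydraulic seal trip.
4 steps out: the coolant gearbox fatigue crack.
Not reachable from it: the compressor leak, the upstream filter stall, the compressor fatigue crack, the feed valve vibration, the bypass heat exchanger leak, the turbine leak, the filter misalignment, the bearing rupture, the inlet coupling trip, the valve wear, the bypass bearing wear.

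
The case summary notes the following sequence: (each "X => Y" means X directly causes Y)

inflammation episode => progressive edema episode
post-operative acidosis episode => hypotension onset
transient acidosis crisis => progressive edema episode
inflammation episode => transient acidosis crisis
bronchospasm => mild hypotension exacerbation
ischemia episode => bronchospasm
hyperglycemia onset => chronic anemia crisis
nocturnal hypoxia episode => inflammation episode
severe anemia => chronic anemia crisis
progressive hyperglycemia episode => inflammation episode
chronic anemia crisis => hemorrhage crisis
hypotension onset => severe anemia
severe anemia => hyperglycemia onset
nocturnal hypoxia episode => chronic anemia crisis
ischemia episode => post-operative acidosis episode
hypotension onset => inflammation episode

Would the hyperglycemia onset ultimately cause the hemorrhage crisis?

There is a causal chain: the hyperglycemia onset → the chronic anemia crisis → the hemorrhage crisis.

Yes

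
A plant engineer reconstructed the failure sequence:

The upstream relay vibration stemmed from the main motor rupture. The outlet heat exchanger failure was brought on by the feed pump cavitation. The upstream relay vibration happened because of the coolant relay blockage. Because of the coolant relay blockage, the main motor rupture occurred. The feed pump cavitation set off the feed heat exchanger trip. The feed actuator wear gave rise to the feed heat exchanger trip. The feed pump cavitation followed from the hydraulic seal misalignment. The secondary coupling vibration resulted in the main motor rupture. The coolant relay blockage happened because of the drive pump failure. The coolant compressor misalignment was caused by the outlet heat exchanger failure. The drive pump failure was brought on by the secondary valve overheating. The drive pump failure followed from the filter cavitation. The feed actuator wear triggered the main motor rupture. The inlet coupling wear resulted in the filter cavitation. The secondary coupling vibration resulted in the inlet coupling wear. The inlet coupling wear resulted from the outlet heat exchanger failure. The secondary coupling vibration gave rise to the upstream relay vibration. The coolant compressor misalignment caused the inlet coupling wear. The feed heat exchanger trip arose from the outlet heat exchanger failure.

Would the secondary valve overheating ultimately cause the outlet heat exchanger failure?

No

The secondary valve overheating leads to the drive pump failure, the coolant relay blockage, the main motor rupture, the upstream relay vibration; the outlet heat exchanger failure is not among them.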